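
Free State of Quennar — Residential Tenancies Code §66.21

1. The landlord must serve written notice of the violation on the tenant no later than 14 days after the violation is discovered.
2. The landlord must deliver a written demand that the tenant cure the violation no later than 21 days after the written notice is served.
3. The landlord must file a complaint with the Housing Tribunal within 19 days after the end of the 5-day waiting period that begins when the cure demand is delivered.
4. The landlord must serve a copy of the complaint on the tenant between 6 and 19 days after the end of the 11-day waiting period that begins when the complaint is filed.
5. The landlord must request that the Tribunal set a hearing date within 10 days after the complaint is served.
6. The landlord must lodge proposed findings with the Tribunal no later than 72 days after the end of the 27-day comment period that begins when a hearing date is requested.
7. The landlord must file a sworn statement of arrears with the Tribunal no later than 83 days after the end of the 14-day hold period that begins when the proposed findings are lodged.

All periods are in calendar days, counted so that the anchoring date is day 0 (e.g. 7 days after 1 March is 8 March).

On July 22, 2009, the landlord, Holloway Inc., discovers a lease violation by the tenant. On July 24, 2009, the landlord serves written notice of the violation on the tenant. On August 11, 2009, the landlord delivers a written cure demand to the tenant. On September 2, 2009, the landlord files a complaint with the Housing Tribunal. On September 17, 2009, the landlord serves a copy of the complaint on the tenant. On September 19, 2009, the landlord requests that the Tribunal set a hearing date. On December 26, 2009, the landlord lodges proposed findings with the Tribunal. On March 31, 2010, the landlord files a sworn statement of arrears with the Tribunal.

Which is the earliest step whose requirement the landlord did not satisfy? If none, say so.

Step 4

(1) due by July 22, 2009 + 14 days = August 5, 2009; done July 24, 2009 — timely.
(2) due by July 24, 2009 + 21 days = August 14, 2009; done August 11, 2009 — timely.
(3) due by August 16, 2009 + 19 days = September 4, 2009; September 2, 2009 is within that limit.
(4) the permitted window runs from September 13, 2009 + 6 = September 19, 2009 to September 13, 2009 + 19 = October 2, 2009; done September 17, 2009 — 2 days before the window opened.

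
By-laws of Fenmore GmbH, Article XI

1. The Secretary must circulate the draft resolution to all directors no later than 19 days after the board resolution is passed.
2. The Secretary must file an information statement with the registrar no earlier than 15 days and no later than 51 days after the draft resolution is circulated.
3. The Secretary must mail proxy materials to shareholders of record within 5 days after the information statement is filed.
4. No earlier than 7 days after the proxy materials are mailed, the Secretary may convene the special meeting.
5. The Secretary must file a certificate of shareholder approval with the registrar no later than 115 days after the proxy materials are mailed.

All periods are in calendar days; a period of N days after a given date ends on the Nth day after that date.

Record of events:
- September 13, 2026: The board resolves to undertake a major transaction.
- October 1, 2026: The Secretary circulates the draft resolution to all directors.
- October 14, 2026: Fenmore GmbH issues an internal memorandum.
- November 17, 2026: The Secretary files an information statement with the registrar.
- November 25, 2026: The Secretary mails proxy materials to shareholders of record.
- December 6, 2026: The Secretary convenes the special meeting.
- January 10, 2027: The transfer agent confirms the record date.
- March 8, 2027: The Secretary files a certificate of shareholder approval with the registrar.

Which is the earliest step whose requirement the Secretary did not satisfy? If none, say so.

Step 3

Step 1: 19 days after September 13, 2026 (when the board resolution is passed) is October 2, 2026; completed October 1, 2026, before the deadline.
Step 2: the window is 15–51 days after October 1, 2026 (when the draft resolution is circulated), so October 16, 2026 through November 21, 2026; done November 17, 2026, which is between those dates.
Step 3: 5 days after November 17, 2026 (when the information statement is filed) is November 22, 2026; done November 25, 2026 — 3 days late.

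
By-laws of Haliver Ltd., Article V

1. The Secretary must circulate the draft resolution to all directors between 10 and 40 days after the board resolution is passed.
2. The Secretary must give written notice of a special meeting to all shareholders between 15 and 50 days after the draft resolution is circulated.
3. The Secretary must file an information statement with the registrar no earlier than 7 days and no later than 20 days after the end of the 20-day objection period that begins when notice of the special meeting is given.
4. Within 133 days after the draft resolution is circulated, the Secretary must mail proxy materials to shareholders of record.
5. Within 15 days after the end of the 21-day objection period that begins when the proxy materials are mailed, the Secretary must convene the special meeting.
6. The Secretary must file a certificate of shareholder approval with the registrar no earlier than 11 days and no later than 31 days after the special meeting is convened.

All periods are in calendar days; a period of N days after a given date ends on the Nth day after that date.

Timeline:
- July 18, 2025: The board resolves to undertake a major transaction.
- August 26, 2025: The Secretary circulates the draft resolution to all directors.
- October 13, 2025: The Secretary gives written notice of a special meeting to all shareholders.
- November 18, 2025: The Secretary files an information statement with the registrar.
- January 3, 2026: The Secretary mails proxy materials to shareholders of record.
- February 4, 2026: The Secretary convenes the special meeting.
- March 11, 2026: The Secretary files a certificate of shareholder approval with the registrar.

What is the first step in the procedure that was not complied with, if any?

Step 6

(1) the permitted window runs from July 18, 2025 + 10 = July 28, 2025 to July 18, 2025 + 40 = August 27, 2025; done August 26, 2025 — within the window.
(2) the permitted window runs from August 26, 2025 + 15 = September 10, 2025 to August 26, 2025 + 50 = October 15, 2025; done October 13, 2025, which is between those dates.
(3) the permitted window runs from November 2, 2025 + 7 = November 9, 2025 to November 2, 2025 + 20 = November 22, 2025; November 18, 2025 falls inside that range.
(4) due by August 26, 2025 + 133 days = January 6, 2026; January 3, 2026 is within that limit.
(5) due by January 24, 2026 + 15 days = February 8, 2026; done February 4, 2026 — timely.
(6) the permitted window runs from February 4, 2026 + 11 = February 15, 2026 to February 4, 2026 + 31 = March 7, 2026; March 11, 2026 is 4 days past the end of the window.
The analysis stops there.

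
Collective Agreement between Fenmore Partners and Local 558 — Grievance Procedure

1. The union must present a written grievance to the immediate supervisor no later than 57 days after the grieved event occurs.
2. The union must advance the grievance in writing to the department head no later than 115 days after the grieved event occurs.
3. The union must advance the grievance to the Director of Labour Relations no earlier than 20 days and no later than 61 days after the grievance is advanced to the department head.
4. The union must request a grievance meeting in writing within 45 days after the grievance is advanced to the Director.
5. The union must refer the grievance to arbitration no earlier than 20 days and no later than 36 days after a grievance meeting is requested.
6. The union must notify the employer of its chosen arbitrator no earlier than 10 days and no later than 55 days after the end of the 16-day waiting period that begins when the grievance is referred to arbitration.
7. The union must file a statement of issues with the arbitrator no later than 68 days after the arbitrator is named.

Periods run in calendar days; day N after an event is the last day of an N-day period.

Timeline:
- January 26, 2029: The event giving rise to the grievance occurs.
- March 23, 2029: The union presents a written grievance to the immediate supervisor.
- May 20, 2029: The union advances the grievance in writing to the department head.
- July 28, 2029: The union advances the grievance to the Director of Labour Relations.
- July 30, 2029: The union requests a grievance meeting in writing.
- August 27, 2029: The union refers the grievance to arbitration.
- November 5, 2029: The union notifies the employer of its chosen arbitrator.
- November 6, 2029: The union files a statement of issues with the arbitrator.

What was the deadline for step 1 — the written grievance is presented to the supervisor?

March 24, 2029

Step 1 runs from January 26, 2029, when the grieved event occurs. 57 days after January 26, 2029 is March 24, 2029.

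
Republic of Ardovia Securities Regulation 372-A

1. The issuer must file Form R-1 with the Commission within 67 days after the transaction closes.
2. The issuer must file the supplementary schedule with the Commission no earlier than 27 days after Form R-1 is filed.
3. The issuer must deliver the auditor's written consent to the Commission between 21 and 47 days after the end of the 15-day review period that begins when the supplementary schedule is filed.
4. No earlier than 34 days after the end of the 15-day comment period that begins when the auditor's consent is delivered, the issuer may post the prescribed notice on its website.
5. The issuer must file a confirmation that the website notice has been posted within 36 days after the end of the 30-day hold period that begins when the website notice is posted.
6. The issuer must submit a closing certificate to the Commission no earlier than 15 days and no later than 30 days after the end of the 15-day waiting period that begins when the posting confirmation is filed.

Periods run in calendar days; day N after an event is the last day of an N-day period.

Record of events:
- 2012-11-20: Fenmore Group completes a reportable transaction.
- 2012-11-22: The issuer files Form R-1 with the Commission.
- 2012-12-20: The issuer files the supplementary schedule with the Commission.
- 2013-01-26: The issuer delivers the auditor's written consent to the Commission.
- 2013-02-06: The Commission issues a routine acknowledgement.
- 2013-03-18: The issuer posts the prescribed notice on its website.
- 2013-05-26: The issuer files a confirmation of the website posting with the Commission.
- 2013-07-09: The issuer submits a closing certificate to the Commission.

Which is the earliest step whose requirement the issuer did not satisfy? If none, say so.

Step 5

(1) due by 2012-11-20 + 67 days = 2013-01-26; completed 2012-11-22, before the deadline.
(2) permitted from 2012-11-22 + 27 days = 2012-12-19 onward; done 2012-12-20, after the minimum wait.
(3) the permitted window runs from 2013-01-04 + 21 = 2013-01-25 to 2013-01-04 + 47 = 2013-02-20; 2013-01-26 falls inside that range.
(4) permitted from 2013-02-10 + 34 days = 2013-03-16 onward; 2013-03-18 is on or after that date.
(5) due by 2013-04-17 + 36 days = 2013-05-23; done 2013-05-26 — 3 days late.
Later steps need not be reached.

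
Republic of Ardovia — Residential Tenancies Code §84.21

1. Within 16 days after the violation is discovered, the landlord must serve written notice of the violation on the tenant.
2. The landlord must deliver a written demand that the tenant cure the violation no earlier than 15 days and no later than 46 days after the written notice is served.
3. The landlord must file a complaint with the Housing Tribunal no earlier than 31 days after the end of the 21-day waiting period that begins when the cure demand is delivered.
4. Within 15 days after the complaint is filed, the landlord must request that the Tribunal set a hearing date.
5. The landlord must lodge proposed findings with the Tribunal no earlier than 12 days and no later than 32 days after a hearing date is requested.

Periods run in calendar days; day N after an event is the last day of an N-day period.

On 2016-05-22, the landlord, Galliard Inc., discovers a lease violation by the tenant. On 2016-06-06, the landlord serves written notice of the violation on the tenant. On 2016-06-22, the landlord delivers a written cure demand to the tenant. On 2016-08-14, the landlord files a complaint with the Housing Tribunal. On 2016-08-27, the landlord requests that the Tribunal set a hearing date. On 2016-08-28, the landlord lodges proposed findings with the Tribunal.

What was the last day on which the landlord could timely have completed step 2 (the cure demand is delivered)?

Step 2 runs from 2016-06-06, when the written notice is served. The window is 15–46 days after 2016-06-06; it closes on 2016-07-22.

2016-07-22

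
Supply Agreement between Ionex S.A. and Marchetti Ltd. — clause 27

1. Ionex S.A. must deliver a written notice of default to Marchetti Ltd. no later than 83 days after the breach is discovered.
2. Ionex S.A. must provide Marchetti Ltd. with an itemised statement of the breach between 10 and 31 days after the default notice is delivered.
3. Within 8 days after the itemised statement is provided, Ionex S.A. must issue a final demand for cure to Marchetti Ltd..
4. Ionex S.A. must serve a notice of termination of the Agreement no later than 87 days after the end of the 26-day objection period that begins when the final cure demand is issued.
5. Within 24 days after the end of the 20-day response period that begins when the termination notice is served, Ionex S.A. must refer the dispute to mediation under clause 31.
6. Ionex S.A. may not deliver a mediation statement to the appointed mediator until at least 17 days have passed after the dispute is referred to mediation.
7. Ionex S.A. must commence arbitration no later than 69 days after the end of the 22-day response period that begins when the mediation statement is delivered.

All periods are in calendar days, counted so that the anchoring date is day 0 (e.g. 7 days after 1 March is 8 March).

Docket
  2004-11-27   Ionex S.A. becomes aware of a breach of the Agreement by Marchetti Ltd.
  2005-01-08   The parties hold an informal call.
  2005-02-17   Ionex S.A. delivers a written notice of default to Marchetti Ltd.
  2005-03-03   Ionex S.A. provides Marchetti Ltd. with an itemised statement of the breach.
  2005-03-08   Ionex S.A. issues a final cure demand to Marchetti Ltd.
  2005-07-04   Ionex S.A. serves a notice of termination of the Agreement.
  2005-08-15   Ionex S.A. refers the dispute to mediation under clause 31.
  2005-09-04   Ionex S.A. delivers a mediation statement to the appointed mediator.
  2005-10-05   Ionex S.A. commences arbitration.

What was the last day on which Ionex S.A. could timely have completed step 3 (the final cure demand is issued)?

Step 3 runs from 2005-03-03, when the itemised statement is provided. 8 days after 2005-03-03 is 2005-03-11.

2005-03-11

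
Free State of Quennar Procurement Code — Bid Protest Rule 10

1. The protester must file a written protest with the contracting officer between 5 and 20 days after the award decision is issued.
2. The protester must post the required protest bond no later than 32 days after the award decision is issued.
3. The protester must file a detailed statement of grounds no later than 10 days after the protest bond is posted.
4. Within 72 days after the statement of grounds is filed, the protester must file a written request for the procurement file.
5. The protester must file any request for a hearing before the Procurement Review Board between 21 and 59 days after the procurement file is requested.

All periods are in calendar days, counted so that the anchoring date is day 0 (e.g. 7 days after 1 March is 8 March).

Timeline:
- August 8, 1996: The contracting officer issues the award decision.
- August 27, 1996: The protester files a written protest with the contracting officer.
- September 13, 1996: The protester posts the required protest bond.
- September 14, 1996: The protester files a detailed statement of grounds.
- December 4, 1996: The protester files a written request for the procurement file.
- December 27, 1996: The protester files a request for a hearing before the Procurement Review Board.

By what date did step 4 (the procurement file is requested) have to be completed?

November 25, 1996

Step 4 runs from September 14, 1996, when the statement of grounds is filed. 72 days after September 14, 1996 is November 25, 1996.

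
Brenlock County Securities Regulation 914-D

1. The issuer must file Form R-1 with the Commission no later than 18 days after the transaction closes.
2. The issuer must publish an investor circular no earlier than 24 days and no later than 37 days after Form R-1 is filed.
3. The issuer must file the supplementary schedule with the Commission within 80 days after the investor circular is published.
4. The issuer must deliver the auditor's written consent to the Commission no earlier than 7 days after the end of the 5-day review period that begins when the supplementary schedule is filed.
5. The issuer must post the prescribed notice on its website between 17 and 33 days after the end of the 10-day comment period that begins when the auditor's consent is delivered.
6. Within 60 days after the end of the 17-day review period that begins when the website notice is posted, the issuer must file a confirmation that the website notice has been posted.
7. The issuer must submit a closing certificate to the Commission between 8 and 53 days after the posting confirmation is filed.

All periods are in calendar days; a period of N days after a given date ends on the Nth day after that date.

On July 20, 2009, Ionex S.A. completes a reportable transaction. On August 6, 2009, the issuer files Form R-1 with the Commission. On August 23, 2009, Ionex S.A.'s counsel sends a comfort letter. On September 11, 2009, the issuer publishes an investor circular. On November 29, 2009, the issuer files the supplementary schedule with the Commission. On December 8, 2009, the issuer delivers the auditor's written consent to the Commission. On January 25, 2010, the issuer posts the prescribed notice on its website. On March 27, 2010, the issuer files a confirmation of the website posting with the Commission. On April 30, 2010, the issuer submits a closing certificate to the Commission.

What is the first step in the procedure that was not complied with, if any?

Step 4

(1) due by July 20, 2009 + 18 days = August 7, 2009; completed August 6, 2009, before the deadline.
(2) the permitted window runs from August 6, 2009 + 24 = August 30, 2009 to August 6, 2009 + 37 = September 12, 2009; done September 11, 2009 — within the window.
(3) due by September 11, 2009 + 80 days = November 30, 2009; done November 29, 2009 — timely.
(4) permitted from December 4, 2009 + 7 days = December 11, 2009 onward; December 8, 2009 is 3 days before the earliest permitted date.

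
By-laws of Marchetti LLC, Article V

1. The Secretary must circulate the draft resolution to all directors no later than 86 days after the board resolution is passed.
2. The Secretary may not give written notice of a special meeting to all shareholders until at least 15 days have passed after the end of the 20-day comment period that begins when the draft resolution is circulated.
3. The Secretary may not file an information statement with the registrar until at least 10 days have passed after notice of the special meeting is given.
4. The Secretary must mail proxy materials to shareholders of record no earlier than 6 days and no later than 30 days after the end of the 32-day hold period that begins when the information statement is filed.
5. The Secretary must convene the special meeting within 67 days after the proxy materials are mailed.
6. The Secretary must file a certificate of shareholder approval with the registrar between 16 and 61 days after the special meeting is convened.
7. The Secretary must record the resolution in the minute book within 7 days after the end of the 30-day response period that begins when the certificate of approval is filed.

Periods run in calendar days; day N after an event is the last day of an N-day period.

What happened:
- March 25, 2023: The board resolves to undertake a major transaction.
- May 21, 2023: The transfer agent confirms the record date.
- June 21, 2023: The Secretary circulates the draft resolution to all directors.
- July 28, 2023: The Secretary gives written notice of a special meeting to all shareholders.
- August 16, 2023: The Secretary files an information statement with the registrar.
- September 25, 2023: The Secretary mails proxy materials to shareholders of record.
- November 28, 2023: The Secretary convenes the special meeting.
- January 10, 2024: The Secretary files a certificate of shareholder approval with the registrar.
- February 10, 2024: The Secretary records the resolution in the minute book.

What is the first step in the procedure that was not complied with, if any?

Step 1

Step 1 — counting 86 days from March 25, 2023 (when the board resolution is passed) gives a deadline of June 19, 2023; not done until June 21, 2023, 2 days after the deadline.
That is the first point of non-compliance.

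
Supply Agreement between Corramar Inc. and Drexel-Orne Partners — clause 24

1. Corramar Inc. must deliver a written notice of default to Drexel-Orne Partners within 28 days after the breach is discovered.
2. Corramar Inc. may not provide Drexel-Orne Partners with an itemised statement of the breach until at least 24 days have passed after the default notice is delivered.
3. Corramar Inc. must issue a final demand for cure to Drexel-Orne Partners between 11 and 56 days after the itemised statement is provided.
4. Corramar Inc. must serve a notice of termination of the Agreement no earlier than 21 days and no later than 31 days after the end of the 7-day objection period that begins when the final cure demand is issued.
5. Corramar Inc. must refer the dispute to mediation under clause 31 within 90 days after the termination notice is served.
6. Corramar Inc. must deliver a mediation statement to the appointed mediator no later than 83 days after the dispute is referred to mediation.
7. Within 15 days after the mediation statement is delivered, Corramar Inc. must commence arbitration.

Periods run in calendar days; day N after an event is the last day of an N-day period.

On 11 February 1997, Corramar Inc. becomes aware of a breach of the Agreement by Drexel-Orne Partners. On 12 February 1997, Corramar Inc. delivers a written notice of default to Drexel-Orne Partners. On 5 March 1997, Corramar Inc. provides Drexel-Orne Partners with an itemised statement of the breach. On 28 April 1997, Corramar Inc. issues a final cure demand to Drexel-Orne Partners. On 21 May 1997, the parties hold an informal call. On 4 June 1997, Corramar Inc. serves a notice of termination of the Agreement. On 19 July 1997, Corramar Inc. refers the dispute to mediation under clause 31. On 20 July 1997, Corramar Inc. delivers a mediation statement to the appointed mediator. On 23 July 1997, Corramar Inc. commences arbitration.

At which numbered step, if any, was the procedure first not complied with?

(1) due by 11 February 1997 + 28 days = 11 March 1997; completed 12 February 1997, before the deadline.
(2) permitted from 12 February 1997 + 24 days = 8 March 1997 onward; 5 March 1997 is 3 days before the earliest permitted date.
The analysis stops there.

Step 2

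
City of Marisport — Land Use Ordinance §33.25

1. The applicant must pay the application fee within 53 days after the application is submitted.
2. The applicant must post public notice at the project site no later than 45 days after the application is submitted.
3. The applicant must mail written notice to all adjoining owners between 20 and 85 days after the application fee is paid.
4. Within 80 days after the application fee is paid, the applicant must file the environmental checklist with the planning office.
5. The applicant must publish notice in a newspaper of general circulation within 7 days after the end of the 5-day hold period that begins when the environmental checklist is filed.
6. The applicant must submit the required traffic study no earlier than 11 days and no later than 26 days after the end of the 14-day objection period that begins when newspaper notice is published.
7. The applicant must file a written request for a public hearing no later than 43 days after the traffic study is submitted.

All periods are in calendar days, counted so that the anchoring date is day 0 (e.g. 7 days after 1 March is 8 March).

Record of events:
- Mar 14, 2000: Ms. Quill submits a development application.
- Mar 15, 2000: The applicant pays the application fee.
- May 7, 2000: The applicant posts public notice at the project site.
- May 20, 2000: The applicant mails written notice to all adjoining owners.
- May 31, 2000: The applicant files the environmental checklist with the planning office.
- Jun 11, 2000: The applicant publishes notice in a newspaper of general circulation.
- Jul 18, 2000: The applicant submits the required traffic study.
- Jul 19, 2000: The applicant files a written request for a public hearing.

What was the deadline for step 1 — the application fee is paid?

May 6, 2000

Step 1 runs from Mar 14, 2000, when the application is submitted. 53 days after Mar 14, 2000 is May 6, 2000.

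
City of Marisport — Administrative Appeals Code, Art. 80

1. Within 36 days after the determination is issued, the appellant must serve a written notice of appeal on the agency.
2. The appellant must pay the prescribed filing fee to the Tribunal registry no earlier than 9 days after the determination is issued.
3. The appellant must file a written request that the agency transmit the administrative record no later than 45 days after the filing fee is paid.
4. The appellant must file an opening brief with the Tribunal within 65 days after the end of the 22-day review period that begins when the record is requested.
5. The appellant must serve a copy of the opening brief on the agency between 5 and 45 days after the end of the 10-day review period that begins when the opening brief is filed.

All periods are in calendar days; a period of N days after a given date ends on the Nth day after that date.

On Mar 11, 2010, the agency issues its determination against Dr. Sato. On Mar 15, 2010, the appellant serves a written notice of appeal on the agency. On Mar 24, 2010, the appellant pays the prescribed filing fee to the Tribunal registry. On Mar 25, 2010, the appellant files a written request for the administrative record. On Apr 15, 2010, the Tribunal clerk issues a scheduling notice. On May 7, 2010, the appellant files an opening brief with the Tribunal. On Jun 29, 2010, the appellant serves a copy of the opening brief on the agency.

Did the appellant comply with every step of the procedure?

Yes

Step 1 — counting 36 days from Mar 11, 2010 (when the determination is issued) gives a deadline of Apr 16, 2010; Mar 15, 2010 is within that limit.
Step 2 — must wait 9 days from Mar 11, 2010 (when the determination is issued), so not before Mar 20, 2010; done Mar 24, 2010, after the minimum wait.
Step 3 — counting 45 days from Mar 24, 2010 (when the filing fee is paid) gives a deadline of May 8, 2010; done Mar 25, 2010 — timely.
Step 4 — counting 65 days from Apr 16, 2010 (end of the 22-day review period, which began when the record is requested on Mar 25, 2010) gives a deadline of Jun 20, 2010; May 7, 2010 is within that limit.
Step 5 — 5 and 45 days from May 17, 2010 (end of the 10-day review period, which began when the opening brief is filed on May 7, 2010) are May 22, 2010 and Jul 1, 2010 respectively; done Jun 29, 2010 — within the window.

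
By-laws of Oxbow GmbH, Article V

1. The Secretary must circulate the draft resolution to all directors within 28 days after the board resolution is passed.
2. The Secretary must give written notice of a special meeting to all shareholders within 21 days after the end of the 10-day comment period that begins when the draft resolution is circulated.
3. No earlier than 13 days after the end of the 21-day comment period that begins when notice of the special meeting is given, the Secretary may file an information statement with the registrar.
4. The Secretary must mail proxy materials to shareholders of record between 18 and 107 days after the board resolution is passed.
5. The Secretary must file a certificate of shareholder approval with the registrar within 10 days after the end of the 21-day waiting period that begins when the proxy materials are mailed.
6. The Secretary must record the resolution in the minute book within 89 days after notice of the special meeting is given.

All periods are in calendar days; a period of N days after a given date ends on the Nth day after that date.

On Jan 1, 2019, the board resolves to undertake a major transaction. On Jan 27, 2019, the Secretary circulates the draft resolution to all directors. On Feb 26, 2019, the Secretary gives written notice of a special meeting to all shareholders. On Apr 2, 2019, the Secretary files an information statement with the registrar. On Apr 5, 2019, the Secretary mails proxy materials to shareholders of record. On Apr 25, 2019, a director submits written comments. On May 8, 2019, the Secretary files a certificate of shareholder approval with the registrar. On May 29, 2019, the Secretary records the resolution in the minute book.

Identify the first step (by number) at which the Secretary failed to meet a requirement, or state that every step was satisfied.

Step 5

Step 1 — counting 28 days from Jan 1, 2019 (when the board resolution is passed) gives a deadline of Jan 29, 2019; Jan 27, 2019 is within that limit.
Step 2 — counting 21 days from Feb 6, 2019 (end of the 10-day comment period, which began when the draft resolution is circulated on Jan 27, 2019) gives a deadline of Feb 27, 2019; completed Feb 26, 2019, before the deadline.
Step 3 — must wait 13 days from Mar 19, 2019 (end of the 21-day comment period, which began when notice of the special meeting is given on Feb 26, 2019), so not before Apr 1, 2019; done Apr 2, 2019 — permitted.
Step 4 — 18 and 107 days from Jan 1, 2019 (when the board resolution is passed) are Jan 19, 2019 and Apr 18, 2019 respectively; done Apr 5, 2019 — within the window.
Step 5 — counting 10 days from Apr 26, 2019 (end of the 21-day waiting period, which began when the proxy materials are mailed on Apr 5, 2019) gives a deadline of May 6, 2019; done May 8, 2019 — 2 days late.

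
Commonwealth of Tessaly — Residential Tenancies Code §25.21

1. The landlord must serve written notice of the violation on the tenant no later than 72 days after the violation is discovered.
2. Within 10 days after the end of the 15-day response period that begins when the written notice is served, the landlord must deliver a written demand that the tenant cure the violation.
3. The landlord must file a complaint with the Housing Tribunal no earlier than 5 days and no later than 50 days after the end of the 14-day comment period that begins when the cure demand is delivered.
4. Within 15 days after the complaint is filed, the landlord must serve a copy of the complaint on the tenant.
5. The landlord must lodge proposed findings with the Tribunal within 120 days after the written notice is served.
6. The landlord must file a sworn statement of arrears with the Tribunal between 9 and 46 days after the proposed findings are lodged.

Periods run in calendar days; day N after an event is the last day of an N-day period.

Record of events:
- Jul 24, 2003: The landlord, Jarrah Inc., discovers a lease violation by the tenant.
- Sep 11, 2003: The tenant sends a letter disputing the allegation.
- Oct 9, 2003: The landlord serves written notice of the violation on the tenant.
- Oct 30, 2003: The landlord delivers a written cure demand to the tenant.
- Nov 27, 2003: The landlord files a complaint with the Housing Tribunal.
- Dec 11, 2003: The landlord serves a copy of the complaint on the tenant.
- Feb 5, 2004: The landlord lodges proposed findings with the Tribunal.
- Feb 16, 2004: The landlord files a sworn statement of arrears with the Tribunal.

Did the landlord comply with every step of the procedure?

No

Step 1 — counting 72 days from Jul 24, 2003 (when the violation is discovered) gives a deadline of Oct 4, 2003; Oct 9, 2003 misses that deadline by 5 days.
That is the first point of non-compliance.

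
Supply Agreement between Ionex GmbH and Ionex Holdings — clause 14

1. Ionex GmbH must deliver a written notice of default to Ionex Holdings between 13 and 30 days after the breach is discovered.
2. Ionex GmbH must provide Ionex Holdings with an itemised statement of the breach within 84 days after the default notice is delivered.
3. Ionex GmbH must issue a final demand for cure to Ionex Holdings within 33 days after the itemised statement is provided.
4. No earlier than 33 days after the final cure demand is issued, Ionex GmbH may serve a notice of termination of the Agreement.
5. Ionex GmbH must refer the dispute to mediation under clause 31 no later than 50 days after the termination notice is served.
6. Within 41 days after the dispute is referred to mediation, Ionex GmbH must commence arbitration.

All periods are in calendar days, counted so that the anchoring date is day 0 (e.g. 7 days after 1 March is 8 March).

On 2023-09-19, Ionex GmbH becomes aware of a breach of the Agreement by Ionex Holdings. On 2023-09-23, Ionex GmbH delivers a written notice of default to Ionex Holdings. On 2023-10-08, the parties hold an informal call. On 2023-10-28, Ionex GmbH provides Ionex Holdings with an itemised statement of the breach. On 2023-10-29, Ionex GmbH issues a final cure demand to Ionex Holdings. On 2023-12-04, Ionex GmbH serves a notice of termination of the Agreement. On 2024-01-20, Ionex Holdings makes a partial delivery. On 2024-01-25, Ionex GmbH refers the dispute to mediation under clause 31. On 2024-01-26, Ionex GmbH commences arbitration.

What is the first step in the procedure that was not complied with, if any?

Step 1: the window is 13–30 days after 2023-09-19 (when the breach is discovered), so 2023-10-02 through 2023-10-19; 2023-09-23 is 9 days too early.
The analysis stops there.

Step 1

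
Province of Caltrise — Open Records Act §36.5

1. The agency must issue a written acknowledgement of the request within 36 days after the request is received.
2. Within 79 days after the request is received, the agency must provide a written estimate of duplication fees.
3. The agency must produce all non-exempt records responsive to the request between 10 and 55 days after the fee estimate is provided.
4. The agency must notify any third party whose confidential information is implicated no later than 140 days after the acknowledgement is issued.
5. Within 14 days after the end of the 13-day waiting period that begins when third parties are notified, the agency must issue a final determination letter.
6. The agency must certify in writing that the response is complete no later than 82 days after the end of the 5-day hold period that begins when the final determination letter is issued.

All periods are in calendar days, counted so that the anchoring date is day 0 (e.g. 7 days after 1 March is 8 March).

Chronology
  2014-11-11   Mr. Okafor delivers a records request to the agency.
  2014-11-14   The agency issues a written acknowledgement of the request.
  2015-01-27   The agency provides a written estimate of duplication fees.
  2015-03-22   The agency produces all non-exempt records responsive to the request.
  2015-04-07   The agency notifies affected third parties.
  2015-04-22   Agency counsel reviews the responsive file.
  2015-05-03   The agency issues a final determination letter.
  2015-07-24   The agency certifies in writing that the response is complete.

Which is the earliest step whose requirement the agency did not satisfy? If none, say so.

Step 4

Step 1 — counting 36 days from 2014-11-11 (when the request is received) gives a deadline of 2014-12-17; 2014-11-14 is within that limit.
Step 2 — counting 79 days from 2014-11-11 (when the request is received) gives a deadline of 2015-01-29; 2015-01-27 is within that limit.
Step 3 — 10 and 55 days from 2015-01-27 (when the fee estimate is provided) are 2015-02-06 and 2015-03-23 respectively; done 2015-03-22, which is between those dates.
Step 4 — counting 140 days from 2014-11-14 (when the acknowledgement is issued) gives a deadline of 2015-04-03; 2015-04-07 misses that deadline by 4 days.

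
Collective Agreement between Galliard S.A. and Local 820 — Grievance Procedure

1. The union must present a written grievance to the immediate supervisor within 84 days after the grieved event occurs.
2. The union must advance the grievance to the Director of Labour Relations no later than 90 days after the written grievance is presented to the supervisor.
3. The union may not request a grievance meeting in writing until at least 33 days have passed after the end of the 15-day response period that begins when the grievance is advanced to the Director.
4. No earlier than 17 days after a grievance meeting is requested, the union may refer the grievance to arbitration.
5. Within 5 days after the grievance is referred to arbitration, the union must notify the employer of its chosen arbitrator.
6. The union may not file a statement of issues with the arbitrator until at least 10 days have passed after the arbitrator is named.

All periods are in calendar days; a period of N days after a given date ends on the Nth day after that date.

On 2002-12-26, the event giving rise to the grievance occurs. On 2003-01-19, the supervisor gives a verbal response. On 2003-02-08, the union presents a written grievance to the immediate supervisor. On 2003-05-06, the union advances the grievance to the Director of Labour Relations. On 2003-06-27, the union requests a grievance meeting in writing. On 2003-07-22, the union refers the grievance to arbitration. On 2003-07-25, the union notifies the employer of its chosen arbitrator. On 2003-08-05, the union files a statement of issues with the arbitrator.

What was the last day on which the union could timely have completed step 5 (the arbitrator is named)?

2003-07-27

Step 5 runs from 2003-07-22, when the grievance is referred to arbitration. 5 days after 2003-07-22 is 2003-07-27.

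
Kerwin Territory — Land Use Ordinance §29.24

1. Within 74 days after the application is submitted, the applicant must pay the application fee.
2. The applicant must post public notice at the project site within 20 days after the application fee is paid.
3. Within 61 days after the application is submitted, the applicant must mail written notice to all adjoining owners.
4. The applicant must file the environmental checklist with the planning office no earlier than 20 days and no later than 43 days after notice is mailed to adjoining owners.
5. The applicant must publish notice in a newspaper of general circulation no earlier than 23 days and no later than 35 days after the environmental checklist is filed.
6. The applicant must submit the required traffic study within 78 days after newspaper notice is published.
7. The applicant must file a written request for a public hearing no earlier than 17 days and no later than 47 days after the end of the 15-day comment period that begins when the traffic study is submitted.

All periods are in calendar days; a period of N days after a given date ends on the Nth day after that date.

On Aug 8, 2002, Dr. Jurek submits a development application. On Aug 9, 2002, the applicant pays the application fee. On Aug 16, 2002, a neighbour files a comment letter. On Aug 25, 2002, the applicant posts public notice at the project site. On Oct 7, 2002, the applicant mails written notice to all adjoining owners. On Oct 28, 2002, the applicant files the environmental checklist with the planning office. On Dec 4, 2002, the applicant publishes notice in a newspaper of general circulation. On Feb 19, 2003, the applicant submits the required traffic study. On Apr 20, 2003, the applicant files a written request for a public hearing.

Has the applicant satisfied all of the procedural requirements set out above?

No

Step 1 — counting 74 days from Aug 8, 2002 (when the application is submitted) gives a deadline of Oct 21, 2002; completed Aug 9, 2002, before the deadline.
Step 2 — counting 20 days from Aug 9, 2002 (when the application fee is paid) gives a deadline of Aug 29, 2002; done Aug 25, 2002 — timely.
Step 3 — counting 61 days from Aug 8, 2002 (when the application is submitted) gives a deadline of Oct 8, 2002; done Oct 7, 2002 — timely.
Step 4 — 20 and 43 days from Oct 7, 2002 (when notice is mailed to adjoining owners) are Oct 27, 2002 and Nov 19, 2002 respectively; done Oct 28, 2002, which is between those dates.
Step 5 — 23 and 35 days from Oct 28, 2002 (when the environmental checklist is filed) are Nov 20, 2002 and Dec 2, 2002 respectively; done Dec 4, 2002 — 2 days after the window closed.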